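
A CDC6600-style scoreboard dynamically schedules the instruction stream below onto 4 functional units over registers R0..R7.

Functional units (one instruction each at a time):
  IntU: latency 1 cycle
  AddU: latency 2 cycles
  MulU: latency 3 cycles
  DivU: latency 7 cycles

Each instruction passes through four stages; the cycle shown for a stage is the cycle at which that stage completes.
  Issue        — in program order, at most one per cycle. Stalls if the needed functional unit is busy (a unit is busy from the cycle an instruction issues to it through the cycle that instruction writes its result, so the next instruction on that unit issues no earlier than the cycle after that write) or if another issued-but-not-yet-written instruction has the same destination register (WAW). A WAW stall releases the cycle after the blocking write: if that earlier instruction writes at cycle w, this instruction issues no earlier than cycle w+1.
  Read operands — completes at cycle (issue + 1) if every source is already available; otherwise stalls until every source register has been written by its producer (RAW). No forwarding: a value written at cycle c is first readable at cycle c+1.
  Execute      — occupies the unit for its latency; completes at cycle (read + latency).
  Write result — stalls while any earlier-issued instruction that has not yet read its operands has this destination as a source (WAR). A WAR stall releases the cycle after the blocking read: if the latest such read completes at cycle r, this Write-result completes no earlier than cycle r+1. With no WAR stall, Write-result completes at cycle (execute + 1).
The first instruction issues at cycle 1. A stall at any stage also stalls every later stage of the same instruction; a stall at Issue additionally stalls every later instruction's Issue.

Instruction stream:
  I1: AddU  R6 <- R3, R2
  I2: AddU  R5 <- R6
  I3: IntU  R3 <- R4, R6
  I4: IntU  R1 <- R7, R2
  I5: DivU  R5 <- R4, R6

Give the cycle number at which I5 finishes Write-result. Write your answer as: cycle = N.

cycle = 21

[1] I1→AddU
[2] I1 RO
[4] I1 EX
[5] I1 WR R6
[6] I2→AddU
[7] I2 RO · I3→IntU
[8] I3 RO
[9] I2 EX · I3 EX
[10] I2 WR R5 · I3 WR R3
[11] I4→IntU
[12] I4 RO · I5→DivU
[13] I4 EX · I5 RO
[14] I4 WR R1
[20] I5 EX
[21] I5 WR R5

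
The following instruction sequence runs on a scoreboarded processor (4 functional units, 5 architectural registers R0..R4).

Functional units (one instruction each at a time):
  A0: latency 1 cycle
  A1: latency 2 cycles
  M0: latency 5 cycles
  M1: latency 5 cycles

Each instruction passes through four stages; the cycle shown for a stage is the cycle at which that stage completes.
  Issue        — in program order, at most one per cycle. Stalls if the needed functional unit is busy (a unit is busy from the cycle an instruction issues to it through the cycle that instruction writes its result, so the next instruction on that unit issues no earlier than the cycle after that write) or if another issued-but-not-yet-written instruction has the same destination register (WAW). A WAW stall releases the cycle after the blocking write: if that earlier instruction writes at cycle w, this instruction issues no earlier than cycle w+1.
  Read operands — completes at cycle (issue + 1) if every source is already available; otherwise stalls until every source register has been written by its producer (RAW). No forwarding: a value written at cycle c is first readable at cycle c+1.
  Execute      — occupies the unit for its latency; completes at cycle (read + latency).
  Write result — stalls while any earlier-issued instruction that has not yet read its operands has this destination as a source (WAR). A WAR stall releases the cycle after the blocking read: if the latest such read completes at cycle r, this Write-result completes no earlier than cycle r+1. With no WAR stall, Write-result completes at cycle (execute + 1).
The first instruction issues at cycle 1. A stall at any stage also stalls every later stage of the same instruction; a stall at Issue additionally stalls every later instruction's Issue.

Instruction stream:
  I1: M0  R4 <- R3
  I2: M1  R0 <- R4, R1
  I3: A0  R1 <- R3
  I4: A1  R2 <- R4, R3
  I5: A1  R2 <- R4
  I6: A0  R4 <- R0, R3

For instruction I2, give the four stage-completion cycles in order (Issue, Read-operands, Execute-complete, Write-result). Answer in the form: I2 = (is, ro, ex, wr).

[1] I1 issues→M0
[2] I1 reads; I2 issues→M1
[3] I3 issues→A0
[4] I3 reads; I4 issues→A1
[5] I3 exec-done
[7] I1 exec-done
[8] I1 writes R4
[9] I2 reads; I4 reads
[10] I3 writes R1
[11] I4 exec-done
[12] I4 writes R2
[13] I5 issues→A1
[14] I2 exec-done; I5 reads; I6 issues→A0
[15] I2 writes R0
[16] I5 exec-done; I6 reads
[17] I5 writes R2; I6 exec-done
[18] I6 writes R4

I2 = (2, 9, 14, 15)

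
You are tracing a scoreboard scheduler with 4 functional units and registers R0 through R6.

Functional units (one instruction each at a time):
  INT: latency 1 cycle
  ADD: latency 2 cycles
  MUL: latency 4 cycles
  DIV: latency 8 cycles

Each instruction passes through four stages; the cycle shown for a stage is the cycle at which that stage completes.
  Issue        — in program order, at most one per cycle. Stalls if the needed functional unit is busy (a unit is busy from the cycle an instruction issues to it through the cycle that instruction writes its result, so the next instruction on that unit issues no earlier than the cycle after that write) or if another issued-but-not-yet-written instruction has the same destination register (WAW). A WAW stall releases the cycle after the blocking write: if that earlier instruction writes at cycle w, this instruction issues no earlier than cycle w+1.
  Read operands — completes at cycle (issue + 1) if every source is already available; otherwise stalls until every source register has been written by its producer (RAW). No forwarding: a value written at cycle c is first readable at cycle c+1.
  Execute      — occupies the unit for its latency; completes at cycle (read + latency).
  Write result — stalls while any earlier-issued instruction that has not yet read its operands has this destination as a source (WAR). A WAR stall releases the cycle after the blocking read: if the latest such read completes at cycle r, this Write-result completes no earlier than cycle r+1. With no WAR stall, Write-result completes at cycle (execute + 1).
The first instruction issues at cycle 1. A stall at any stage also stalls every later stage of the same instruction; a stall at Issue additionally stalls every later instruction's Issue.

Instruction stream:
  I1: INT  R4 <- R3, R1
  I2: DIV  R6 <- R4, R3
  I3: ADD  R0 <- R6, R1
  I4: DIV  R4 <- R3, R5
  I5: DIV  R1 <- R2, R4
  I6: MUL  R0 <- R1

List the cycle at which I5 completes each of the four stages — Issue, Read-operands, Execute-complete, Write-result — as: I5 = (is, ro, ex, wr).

I5 = (26, 27, 35, 36)

cycle 1: I1 issues→INT
cycle 2: I1 reads, I2 issues→DIV
cycle 3: I1 exec-done, I3 issues→ADD
cycle 4: I1 writes R4
cycle 5: I2 reads
cycle 13: I2 exec-done
cycle 14: I2 writes R6
cycle 15: I3 reads, I4 issues→DIV
cycle 16: I4 reads
cycle 17: I3 exec-done
cycle 18: I3 writes R0
cycle 24: I4 exec-done
cycle 25: I4 writes R4
cycle 26: I5 issues→DIV
cycle 27: I5 reads, I6 issues→MUL
cycle 35: I5 exec-done
cycle 36: I5 writes R1
cycle 37: I6 reads
cycle 41: I6 exec-done
cycle 42: I6 writes R0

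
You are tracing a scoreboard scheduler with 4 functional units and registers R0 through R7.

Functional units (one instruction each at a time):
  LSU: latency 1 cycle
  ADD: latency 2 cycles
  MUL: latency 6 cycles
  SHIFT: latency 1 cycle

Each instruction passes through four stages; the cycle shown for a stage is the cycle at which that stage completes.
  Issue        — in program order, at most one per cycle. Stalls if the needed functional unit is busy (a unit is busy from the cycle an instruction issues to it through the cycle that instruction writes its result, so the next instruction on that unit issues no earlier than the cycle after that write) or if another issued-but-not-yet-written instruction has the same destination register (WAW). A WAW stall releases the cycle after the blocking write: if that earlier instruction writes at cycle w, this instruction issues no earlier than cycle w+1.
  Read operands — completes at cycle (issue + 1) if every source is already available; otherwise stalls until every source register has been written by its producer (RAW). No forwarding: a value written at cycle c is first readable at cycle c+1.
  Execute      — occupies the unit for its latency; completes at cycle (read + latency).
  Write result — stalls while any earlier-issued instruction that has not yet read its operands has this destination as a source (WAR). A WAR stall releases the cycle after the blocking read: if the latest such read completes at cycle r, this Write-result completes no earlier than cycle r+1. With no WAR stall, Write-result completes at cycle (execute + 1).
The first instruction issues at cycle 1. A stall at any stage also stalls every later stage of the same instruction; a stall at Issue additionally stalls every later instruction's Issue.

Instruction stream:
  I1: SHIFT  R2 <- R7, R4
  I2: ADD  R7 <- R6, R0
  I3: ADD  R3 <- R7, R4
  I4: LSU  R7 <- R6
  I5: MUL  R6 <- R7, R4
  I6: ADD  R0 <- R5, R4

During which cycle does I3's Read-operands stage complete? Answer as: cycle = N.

[1] I1 dispatched to SHIFT
[2] I1 operands ready · I2 dispatched to ADD
[3] I1 complete · I2 operands ready
[4] R2←I1
[5] I2 complete
[6] R7←I2
[7] I3 dispatched to ADD
[8] I3 operands ready · I4 dispatched to LSU
[9] I4 operands ready · I5 dispatched to MUL
[10] I3 complete · I4 complete
[11] R3←I3 · R7←I4
[12] I5 operands ready · I6 dispatched to ADD
[13] I6 operands ready
[15] I6 complete
[16] R0←I6
[18] I5 complete
[19] R6←I5

cycle = 8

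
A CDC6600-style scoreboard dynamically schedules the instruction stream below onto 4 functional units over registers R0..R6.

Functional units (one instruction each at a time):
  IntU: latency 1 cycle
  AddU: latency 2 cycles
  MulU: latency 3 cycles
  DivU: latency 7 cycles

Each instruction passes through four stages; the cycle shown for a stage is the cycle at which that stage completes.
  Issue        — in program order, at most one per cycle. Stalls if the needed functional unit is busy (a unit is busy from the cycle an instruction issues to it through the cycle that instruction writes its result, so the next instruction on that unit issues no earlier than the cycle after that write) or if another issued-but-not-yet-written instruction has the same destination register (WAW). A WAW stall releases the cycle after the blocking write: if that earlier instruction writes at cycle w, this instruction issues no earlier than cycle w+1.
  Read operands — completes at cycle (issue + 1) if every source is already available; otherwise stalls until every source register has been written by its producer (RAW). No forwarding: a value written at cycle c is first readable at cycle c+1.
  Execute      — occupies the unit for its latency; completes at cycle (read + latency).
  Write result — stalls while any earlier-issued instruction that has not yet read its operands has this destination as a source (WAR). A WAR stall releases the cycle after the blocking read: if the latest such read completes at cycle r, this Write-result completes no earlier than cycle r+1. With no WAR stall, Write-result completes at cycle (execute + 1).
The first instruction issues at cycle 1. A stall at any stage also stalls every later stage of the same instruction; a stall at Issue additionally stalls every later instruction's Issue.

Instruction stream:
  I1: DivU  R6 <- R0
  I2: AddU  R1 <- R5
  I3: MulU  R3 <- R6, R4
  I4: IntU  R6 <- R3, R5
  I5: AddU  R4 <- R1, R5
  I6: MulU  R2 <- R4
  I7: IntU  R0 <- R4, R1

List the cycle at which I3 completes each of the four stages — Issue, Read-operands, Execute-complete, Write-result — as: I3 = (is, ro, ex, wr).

I3 = (3, 11, 14, 15)

I1  is:1  ro:2  ex:9  wr:10
I2  is:2  ro:3  ex:5  wr:6
I3  is:3  ro:11  ex:14  wr:15  — RAW R6: wait I1 write@10
I4  is:11  ro:16  ex:17  wr:18  — WAW R6: wait I1 write@10, RAW R3: wait I3 write@15
I5  is:12  ro:13  ex:15  wr:16
I6  is:16  ro:17  ex:20  wr:21  — struct: MulU busy until I3 writes@15
I7  is:19  ro:20  ex:21  wr:22  — struct: IntU busy until I4 writes@18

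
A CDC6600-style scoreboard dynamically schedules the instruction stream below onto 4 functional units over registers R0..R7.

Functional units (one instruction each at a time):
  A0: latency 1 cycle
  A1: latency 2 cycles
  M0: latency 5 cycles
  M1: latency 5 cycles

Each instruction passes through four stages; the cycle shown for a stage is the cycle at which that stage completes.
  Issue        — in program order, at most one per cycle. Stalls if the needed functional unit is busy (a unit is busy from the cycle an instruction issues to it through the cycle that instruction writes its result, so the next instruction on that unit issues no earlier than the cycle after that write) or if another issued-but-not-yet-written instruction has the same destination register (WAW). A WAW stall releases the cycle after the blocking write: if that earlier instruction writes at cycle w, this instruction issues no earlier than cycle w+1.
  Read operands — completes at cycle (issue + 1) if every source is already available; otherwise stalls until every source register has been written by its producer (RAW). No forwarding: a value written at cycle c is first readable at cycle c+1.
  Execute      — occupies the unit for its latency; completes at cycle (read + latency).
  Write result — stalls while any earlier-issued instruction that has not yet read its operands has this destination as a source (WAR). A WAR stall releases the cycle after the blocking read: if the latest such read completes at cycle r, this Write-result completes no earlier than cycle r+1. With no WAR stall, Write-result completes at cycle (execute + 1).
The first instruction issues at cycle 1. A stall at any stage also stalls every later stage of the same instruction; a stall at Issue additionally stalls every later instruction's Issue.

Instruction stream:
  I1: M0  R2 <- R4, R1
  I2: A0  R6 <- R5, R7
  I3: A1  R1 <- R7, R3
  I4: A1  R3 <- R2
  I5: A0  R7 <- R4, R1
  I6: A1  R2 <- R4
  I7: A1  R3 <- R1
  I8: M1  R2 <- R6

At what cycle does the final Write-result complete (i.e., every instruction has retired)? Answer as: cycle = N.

cycle = 26

I1: IS=1 RO=2 EX=7 WR=8
I2: IS=2 RO=3 EX=4 WR=5
I3: IS=3 RO=4 EX=6 WR=7
I4: IS=8 RO=9 EX=11 WR=12  [struct: A1 busy until I3 writes@7]
I5: IS=9 RO=10 EX=11 WR=12
I6: IS=13 RO=14 EX=16 WR=17  [struct: A1 busy until I4 writes@12]
I7: IS=18 RO=19 EX=21 WR=22  [struct: A1 busy until I6 writes@17]
I8: IS=19 RO=20 EX=25 WR=26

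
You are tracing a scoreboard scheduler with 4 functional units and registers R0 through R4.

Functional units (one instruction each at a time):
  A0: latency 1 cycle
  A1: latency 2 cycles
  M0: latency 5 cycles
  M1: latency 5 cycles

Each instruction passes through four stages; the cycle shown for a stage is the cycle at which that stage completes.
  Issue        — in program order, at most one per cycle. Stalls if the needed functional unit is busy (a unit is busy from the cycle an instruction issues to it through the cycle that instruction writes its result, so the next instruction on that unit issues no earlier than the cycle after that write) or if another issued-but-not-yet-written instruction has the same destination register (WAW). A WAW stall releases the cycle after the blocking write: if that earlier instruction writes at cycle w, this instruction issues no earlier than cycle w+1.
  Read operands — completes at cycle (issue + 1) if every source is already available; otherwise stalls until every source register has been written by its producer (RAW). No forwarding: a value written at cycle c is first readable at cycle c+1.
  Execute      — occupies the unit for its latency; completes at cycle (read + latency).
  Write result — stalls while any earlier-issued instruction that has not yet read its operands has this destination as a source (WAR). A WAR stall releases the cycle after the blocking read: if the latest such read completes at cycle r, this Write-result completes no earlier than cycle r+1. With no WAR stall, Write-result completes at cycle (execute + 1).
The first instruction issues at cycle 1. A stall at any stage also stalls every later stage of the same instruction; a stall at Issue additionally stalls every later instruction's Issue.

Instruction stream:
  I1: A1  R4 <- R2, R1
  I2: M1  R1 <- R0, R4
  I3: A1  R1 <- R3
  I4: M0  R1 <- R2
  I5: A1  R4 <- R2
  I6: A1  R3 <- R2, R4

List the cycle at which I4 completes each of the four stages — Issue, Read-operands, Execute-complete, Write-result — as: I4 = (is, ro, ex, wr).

I1: IS=1 RO=2 EX=4 WR=5
I2: IS=2 RO=6 EX=11 WR=12  [RAW R4: wait I1 write@5]
I3: IS=13 RO=14 EX=16 WR=17  [WAW R1: wait I2 write@12]
I4: IS=18 RO=19 EX=24 WR=25  [WAW R1: wait I3 write@17]
I5: IS=19 RO=20 EX=22 WR=23
I6: IS=24 RO=25 EX=27 WR=28  [struct: A1 busy until I5 writes@23]

I4 = (18, 19, 24, 25)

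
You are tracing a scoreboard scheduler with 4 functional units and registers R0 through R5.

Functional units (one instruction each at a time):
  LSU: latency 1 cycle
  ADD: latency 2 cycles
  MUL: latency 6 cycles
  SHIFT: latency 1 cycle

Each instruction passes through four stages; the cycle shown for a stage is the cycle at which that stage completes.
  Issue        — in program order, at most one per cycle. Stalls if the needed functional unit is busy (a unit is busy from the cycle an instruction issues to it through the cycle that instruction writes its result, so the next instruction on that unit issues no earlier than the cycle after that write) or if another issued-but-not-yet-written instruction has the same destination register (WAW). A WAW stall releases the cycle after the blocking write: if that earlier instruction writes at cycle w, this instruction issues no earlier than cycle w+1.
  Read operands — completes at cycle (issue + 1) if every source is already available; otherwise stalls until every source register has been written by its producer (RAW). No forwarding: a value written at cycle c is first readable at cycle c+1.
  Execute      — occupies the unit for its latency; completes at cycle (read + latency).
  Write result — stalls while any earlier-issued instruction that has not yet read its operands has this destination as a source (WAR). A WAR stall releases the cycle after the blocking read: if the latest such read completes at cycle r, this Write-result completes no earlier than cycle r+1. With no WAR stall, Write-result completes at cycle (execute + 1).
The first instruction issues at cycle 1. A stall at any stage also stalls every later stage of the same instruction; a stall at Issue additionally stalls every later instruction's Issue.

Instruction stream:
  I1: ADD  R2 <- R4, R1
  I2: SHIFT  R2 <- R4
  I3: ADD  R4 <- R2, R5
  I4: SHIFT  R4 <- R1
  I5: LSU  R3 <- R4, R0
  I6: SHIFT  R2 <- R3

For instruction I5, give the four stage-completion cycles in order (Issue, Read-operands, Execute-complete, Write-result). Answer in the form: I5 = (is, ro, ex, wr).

[I1] 1/2/4/5
[I2] 6/7/8/9  (WAW R2: wait I1 write@5)
[I3] 7/10/12/13  (RAW R2: wait I2 write@9)
[I4] 14/15/16/17  (WAW R4: wait I3 write@13)
[I5] 15/18/19/20  (RAW R4: wait I4 write@17)
[I6] 18/21/22/23  (struct: SHIFT busy until I4 writes@17; RAW R3: wait I5 write@20)

I5 = (15, 18, 19, 20)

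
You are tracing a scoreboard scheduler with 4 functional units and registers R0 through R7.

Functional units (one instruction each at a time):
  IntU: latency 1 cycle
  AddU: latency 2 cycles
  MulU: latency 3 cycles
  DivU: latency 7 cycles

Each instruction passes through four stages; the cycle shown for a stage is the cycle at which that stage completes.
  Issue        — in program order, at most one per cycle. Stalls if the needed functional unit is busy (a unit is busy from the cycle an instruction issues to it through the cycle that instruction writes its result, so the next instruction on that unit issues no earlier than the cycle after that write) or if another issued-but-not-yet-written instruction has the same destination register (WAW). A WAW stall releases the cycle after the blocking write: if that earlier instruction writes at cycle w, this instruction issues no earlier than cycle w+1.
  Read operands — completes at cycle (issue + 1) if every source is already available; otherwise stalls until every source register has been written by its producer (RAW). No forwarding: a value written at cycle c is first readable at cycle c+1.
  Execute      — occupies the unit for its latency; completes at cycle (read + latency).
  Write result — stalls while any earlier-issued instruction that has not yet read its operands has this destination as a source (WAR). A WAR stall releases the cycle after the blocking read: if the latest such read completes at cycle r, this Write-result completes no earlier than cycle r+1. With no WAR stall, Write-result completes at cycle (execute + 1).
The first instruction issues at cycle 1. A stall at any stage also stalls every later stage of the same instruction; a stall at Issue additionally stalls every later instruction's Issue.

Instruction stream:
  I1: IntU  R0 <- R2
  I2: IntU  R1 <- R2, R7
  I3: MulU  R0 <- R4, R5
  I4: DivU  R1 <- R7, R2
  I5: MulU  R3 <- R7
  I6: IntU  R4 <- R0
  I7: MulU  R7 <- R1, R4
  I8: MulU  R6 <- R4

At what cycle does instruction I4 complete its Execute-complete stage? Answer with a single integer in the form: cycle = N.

cycle = 17

c1: I1 issues→IntU
c2: I1 reads
c3: I1 exec-done
c4: I1 writes R0
c5: I2 issues→IntU
c6: I2 reads, I3 issues→MulU
c7: I2 exec-done, I3 reads
c8: I2 writes R1
c9: I4 issues→DivU
c10: I3 exec-done, I4 reads
c11: I3 writes R0
c12: I5 issues→MulU
c13: I5 reads, I6 issues→IntU
c14: I6 reads
c15: I6 exec-done
c16: I5 exec-done, I6 writes R4
c17: I4 exec-done, I5 writes R3
c18: I4 writes R1, I7 issues→MulU
c19: I7 reads
c22: I7 exec-done
c23: I7 writes R7
c24: I8 issues→MulU
c25: I8 reads
c28: I8 exec-done
c29: I8 writes R6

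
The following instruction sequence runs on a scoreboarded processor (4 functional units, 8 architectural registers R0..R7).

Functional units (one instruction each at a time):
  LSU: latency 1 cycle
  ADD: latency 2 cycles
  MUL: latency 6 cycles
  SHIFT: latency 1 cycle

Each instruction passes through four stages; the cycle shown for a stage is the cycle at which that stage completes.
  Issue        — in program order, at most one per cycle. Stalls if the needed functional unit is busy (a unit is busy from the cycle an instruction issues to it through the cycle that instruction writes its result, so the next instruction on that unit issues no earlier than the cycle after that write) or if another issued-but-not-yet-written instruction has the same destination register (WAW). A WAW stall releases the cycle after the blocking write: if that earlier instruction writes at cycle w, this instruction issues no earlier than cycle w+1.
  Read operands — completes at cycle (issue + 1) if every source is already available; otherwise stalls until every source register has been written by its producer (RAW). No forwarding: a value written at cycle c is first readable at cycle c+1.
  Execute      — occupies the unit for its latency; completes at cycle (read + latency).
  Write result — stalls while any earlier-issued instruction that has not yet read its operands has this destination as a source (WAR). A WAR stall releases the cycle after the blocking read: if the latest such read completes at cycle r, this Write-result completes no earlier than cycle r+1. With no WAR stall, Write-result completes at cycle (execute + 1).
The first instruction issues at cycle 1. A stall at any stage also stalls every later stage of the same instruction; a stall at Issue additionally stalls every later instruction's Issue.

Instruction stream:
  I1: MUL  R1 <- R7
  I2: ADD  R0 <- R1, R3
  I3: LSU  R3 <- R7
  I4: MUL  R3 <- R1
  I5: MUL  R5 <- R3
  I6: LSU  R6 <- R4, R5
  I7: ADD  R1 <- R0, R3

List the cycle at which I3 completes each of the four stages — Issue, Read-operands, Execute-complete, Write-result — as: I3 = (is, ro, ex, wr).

cycle 1: issue I1 (MUL)
cycle 2: I1 read-ops; issue I2 (ADD)
cycle 3: issue I3 (LSU)
cycle 4: I3 read-ops
cycle 5: I3 finished on LSU
cycle 8: I1 finished on MUL
cycle 9: I1→R1
cycle 10: I2 read-ops
cycle 11: I3→R3
cycle 12: I2 finished on ADD; issue I4 (MUL)
cycle 13: I2→R0; I4 read-ops
cycle 19: I4 finished on MUL
cycle 20: I4→R3
cycle 21: issue I5 (MUL)
cycle 22: I5 read-ops; issue I6 (LSU)
cycle 23: issue I7 (ADD)
cycle 24: I7 read-ops
cycle 26: I7 finished on ADD
cycle 27: I7→R1
cycle 28: I5 finished on MUL
cycle 29: I5→R5
cycle 30: I6 read-ops
cycle 31: I6 finished on LSU
cycle 32: I6→R6

I3 = (3, 4, 5, 11)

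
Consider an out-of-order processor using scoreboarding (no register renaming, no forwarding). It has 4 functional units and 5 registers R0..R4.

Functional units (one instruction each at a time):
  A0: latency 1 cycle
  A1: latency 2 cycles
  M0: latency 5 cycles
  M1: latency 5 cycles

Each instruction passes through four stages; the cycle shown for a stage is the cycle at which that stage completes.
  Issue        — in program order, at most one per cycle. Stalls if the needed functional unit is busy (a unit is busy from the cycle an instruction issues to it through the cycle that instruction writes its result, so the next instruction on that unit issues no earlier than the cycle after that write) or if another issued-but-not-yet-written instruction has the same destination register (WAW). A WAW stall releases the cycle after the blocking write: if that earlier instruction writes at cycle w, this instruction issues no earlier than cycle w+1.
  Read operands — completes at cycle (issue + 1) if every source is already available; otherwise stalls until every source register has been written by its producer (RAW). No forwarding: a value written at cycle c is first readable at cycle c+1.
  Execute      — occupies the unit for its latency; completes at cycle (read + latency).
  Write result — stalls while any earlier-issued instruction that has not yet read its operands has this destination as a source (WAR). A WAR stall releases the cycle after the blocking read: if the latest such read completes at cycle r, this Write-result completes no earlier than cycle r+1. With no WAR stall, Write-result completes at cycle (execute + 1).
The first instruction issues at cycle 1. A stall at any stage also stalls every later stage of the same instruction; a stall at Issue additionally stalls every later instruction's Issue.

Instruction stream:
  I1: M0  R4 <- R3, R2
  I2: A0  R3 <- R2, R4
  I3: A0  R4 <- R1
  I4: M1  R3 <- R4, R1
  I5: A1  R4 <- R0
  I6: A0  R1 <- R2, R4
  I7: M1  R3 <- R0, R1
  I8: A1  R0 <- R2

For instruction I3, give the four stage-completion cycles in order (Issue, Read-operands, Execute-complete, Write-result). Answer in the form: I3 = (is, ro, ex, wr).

I3 = (12, 13, 14, 15)

1) issue 1, read 2, done 7, write 8
2) issue 2, read 9, done 10, write 11  <RAW R4: wait I1 write@8>
3) issue 12, read 13, done 14, write 15  <struct: A0 busy until I2 writes@11>
4) issue 13, read 16, done 21, write 22  <RAW R4: wait I3 write@15>
5) issue 16, read 17, done 19, write 20  <WAW R4: wait I3 write@15>
6) issue 17, read 21, done 22, write 23  <RAW R4: wait I5 write@20>
7) issue 23, read 24, done 29, write 30  <struct: M1 busy until I4 writes@22>
8) issue 24, read 25, done 27, write 28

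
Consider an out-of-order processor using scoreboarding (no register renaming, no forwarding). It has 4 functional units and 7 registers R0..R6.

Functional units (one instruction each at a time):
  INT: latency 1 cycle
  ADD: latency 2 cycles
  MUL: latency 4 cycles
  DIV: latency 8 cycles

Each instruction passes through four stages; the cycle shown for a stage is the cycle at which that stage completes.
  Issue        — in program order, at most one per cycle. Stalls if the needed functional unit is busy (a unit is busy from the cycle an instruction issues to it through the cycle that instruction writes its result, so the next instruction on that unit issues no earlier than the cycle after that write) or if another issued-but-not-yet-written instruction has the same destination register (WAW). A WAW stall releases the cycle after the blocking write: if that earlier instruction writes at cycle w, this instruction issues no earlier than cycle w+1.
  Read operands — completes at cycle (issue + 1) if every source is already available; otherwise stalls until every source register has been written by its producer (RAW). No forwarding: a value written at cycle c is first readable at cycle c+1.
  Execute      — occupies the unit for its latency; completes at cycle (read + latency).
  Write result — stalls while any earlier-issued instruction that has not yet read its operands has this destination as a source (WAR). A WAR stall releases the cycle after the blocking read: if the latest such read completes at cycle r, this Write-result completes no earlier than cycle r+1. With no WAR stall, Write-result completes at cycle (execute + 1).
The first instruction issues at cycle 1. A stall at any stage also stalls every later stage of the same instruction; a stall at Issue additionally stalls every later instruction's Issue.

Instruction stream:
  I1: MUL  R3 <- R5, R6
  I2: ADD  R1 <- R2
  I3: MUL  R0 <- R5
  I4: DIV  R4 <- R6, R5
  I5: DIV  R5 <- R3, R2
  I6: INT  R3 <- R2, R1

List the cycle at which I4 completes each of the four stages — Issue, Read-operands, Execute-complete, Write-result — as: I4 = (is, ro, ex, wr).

[1] I1→MUL
[2] I1 RO, I2→ADD
[3] I2 RO
[5] I2 EX
[6] I1 EX, I2 WR R1
[7] I1 WR R3
[8] I3→MUL
[9] I3 RO, I4→DIV
[10] I4 RO
[13] I3 EX
[14] I3 WR R0
[18] I4 EX
[19] I4 WR R4
[20] I5→DIV
[21] I5 RO, I6→INT
[22] I6 RO
[23] I6 EX
[24] I6 WR R3
[29] I5 EX
[30] I5 WR R5

I4 = (9, 10, 18, 19)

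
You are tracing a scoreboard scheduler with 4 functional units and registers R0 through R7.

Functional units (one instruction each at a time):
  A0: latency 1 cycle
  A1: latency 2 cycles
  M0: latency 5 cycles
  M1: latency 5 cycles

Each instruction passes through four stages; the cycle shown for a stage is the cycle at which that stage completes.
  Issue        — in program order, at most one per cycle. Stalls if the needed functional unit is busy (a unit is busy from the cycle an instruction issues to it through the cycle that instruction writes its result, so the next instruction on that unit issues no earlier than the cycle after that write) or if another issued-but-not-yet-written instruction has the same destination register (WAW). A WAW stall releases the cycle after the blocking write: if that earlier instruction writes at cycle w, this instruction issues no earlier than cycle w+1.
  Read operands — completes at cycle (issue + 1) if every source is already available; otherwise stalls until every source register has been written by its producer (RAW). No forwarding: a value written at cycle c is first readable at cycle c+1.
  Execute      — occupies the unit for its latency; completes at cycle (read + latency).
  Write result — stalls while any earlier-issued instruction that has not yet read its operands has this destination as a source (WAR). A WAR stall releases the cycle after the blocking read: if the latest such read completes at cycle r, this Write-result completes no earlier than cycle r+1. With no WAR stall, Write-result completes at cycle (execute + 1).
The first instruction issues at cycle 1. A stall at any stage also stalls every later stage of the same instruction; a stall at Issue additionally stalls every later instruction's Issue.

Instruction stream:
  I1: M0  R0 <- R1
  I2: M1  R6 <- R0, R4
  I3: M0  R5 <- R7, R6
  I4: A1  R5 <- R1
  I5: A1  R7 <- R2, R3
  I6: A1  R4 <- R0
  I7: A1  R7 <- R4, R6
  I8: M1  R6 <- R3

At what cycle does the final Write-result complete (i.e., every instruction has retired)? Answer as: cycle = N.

c1: I1→M0
c2: I1 RO; I2→M1
c7: I1 EX
c8: I1 WR R0
c9: I2 RO; I3→M0
c14: I2 EX
c15: I2 WR R6
c16: I3 RO
c21: I3 EX
c22: I3 WR R5
c23: I4→A1
c24: I4 RO
c26: I4 EX
c27: I4 WR R5
c28: I5→A1
c29: I5 RO
c31: I5 EX
c32: I5 WR R7
c33: I6→A1
c34: I6 RO
c36: I6 EX
c37: I6 WR R4
c38: I7→A1
c39: I7 RO; I8→M1
c40: I8 RO
c41: I7 EX
c42: I7 WR R7
c45: I8 EX
c46: I8 WR R6

cycle = 46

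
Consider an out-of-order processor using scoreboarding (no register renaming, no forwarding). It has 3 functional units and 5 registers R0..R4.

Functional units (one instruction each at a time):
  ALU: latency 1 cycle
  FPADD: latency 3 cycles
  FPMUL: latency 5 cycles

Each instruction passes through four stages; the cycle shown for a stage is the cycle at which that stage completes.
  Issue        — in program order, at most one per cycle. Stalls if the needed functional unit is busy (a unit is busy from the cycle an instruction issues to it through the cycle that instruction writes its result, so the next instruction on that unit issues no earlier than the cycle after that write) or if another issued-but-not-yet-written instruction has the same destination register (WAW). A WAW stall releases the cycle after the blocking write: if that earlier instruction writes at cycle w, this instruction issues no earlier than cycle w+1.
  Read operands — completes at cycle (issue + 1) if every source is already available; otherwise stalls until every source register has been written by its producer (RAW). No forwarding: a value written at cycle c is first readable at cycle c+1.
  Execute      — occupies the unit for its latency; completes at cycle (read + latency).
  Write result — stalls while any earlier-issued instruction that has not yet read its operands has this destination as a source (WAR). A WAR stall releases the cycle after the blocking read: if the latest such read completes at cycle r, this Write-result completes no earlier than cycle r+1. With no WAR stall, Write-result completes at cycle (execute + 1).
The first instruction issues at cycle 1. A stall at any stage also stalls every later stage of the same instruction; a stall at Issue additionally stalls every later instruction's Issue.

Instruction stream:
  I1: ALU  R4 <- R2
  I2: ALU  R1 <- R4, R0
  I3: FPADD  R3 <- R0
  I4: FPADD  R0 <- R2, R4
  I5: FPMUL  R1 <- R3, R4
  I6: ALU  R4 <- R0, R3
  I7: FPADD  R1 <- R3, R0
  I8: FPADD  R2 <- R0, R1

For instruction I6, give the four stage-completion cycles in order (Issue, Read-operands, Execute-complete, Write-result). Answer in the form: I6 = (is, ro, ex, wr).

I6 = (14, 18, 19, 20)

t=1  I1→ALU
t=2  I1 RO
t=3  I1 EX
t=4  I1 WR R4
t=5  I2→ALU
t=6  I2 RO; I3→FPADD
t=7  I2 EX; I3 RO
t=8  I2 WR R1
t=10  I3 EX
t=11  I3 WR R3
t=12  I4→FPADD
t=13  I4 RO; I5→FPMUL
t=14  I5 RO; I6→ALU
t=16  I4 EX
t=17  I4 WR R0
t=18  I6 RO
t=19  I5 EX; I6 EX
t=20  I5 WR R1; I6 WR R4
t=21  I7→FPADD
t=22  I7 RO
t=25  I7 EX
t=26  I7 WR R1
t=27  I8→FPADD
t=28  I8 RO
t=31  I8 EX
t=32  I8 WR R2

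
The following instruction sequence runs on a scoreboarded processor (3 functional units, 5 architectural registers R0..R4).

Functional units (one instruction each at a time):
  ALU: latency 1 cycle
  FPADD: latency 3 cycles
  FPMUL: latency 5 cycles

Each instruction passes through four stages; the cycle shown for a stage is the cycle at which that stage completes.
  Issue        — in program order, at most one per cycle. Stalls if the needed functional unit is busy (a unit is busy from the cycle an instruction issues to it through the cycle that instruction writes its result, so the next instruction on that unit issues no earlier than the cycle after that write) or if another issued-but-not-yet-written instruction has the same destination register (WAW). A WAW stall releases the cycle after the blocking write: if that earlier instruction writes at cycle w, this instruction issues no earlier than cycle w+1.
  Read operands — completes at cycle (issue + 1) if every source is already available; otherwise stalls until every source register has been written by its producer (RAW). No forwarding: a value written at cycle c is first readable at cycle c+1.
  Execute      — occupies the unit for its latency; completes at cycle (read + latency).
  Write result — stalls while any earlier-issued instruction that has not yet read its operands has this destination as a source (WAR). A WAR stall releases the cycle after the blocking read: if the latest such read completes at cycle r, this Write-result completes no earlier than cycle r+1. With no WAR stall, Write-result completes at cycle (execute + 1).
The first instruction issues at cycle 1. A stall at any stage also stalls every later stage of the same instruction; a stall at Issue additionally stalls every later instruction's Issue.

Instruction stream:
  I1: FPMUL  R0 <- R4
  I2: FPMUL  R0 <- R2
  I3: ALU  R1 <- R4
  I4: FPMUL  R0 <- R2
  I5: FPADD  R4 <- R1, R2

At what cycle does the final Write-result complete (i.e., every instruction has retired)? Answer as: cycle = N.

cycle = 24

[1] issue I1 (FPMUL)
[2] I1 read-ops
[7] I1 finished on FPMUL
[8] I1→R0
[9] issue I2 (FPMUL)
[10] I2 read-ops, issue I3 (ALU)
[11] I3 read-ops
[12] I3 finished on ALU
[13] I3→R1
[15] I2 finished on FPMUL
[16] I2→R0
[17] issue I4 (FPMUL)
[18] I4 read-ops, issue I5 (FPADD)
[19] I5 read-ops
[22] I5 finished on FPADD
[23] I4 finished on FPMUL, I5→R4
[24] I4→R0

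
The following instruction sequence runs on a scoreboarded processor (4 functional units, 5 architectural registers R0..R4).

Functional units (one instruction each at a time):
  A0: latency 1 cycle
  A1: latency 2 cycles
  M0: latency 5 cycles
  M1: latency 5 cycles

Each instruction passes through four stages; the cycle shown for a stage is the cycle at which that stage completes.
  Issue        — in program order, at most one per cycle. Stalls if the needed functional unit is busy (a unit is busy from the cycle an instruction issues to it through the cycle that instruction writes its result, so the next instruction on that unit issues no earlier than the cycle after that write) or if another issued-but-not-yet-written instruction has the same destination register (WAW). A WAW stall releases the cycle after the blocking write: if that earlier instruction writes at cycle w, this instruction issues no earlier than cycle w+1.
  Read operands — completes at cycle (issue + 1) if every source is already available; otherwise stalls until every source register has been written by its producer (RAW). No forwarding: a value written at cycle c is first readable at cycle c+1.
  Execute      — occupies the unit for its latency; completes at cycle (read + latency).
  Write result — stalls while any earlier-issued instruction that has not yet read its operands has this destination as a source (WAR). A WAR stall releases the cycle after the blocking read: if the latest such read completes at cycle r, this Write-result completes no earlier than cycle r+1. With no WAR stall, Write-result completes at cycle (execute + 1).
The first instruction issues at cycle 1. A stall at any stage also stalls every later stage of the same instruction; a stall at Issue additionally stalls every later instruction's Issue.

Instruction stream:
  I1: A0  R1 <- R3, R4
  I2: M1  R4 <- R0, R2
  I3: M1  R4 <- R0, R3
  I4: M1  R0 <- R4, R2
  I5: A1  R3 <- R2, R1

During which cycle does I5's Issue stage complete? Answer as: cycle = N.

c1: I1 dispatched to A0
c2: I1 operands ready, I2 dispatched to M1
c3: I1 complete, I2 operands ready
c4: R1←I1
c8: I2 complete
c9: R4←I2
c10: I3 dispatched to M1
c11: I3 operands ready
c16: I3 complete
c17: R4←I3
c18: I4 dispatched to M1
c19: I4 operands ready, I5 dispatched to A1
c20: I5 operands ready
c22: I5 complete
c23: R3←I5
c24: I4 complete
c25: R0←I4

cycle = 19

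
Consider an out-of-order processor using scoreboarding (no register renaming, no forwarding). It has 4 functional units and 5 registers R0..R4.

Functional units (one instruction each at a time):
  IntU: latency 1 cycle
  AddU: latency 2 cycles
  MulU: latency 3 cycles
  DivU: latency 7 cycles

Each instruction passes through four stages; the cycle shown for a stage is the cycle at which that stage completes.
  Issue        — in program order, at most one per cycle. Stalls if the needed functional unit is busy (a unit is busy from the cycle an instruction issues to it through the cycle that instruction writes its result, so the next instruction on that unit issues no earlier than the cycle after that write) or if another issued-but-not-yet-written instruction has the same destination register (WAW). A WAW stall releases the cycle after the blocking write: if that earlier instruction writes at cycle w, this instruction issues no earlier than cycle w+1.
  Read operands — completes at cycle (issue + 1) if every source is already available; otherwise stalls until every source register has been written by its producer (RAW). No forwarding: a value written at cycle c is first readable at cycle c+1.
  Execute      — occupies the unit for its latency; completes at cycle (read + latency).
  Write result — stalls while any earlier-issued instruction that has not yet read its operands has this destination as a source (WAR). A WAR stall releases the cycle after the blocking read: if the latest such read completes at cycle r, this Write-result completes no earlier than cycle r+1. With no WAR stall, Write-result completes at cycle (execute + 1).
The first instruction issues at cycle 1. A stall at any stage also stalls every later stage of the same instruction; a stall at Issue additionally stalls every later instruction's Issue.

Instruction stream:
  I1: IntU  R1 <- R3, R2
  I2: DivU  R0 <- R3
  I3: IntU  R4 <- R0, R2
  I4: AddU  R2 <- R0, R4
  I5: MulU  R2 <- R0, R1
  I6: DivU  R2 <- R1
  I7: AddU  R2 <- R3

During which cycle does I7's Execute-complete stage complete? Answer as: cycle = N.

cycle = 38

I1 -> (1, 2, 3, 4)
I2 -> (2, 3, 10, 11)
I3 -> (5, 12, 13, 14)  // struct: IntU busy until I1 writes@4, RAW R0: wait I2 write@11
I4 -> (6, 15, 17, 18)  // RAW R4: wait I3 write@14
I5 -> (19, 20, 23, 24)  // WAW R2: wait I4 write@18
I6 -> (25, 26, 33, 34)  // WAW R2: wait I5 write@24
I7 -> (35, 36, 38, 39)  // WAW R2: wait I6 write@34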